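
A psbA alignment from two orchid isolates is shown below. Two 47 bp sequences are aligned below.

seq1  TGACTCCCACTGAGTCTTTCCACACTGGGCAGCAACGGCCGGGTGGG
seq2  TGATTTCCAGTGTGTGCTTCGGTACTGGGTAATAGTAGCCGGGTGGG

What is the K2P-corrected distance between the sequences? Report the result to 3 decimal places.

0.449

Of 47 sites, 11 differences are transitions and 4 are transversions, so P = 11/47 ≈ 0.234043 and Q = 4/47 ≈ 0.085106.
Under the Kimura two-parameter model, d = −½ ln(1 − 2P − Q) − ¼ ln(1 − 2Q).
1 − 2P − Q = 0.446808, giving −½ ln(0.446808) = 0.402813.
1 − 2Q = 0.829788, giving −¼ ln(0.829788) = 0.046646.
d = 0.402813 + 0.046646 = 0.449459.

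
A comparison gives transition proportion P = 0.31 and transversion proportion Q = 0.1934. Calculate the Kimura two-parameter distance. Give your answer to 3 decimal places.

0.962

Under the Kimura two-parameter model, d = −½ ln(1 − 2P − Q) − ¼ ln(1 − 2Q).
1 − 2P − Q = 0.1866, giving −½ ln(0.1866) = 0.839394.
1 − 2Q = 0.6132, giving −¼ ln(0.6132) = 0.122266.
d = 0.839394 + 0.122266 = 0.961660.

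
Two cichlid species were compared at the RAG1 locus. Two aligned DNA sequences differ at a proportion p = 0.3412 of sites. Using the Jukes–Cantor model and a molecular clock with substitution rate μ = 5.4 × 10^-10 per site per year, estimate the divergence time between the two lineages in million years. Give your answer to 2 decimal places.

421.42

d = −(3/4) ln(1 − 4p/3) = −0.75 ln(1 − 0.454933) = −0.75 ln(0.545067)
  = −0.75 × (-0.606847) = 0.455135 substitutions/site.
Under a molecular clock d = 2μt, so t = d/(2μ) = 0.455135 / (2 × 5.4 × 10^-10) = 421.42 million years.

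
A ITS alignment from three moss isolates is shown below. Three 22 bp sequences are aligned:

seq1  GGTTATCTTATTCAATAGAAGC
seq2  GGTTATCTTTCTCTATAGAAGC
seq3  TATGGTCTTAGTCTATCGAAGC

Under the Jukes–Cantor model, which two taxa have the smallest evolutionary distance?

seq1 and seq2

seq1–seq2: 3/22 differ, p = 0.136, d = 0.151.
seq1–seq3: 7/22 differ, p = 0.318, d = 0.414.
seq2–seq3: 7/22 differ, p = 0.318, d = 0.414.
The smallest distance is between seq1 and seq2.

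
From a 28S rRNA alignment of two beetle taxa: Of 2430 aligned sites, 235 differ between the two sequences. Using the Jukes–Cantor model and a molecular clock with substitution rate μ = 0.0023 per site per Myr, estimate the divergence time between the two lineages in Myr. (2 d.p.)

22.51

p = 235/2430 ≈ 0.096708.
d = −(3/4) ln(1 − 4p/3) = −0.75 ln(1 − 0.128944) = −0.75 ln(0.871056)
  = −0.75 × (-0.138049) = 0.103537 substitutions/site.
Under a molecular clock d = 2μt, so t = d/(2μ) = 0.103537 / (2 × 0.0023) = 22.51 Myr.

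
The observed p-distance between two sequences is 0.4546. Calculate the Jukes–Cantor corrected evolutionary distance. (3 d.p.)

d = −(3/4) ln(1 − 4p/3) = −0.75 ln(1 − 0.606133) = −0.75 ln(0.393867)
  = −0.75 × (-0.931742) = 0.698807 substitutions/site.

0.699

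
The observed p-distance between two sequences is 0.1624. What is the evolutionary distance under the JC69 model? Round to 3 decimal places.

0.183

d = −(3/4) ln(1 − 4p/3) = −0.75 ln(1 − 0.216533) = −0.75 ln(0.783467)
  = −0.75 × (-0.244026) = 0.183020 substitutions/site.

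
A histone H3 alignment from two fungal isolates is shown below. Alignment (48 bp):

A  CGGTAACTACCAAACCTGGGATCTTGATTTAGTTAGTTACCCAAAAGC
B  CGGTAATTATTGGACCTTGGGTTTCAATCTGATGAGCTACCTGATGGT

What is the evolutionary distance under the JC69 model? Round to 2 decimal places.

0.61

The sequences differ at 20 of 48 sites, so p = 20/48 ≈ 0.416667.
d = −(3/4) ln(1 − 4p/3) = −0.75 ln(1 − 0.555556) = −0.75 ln(0.444444)
  = −0.75 × (-0.810931) = 0.608198 substitutions/site.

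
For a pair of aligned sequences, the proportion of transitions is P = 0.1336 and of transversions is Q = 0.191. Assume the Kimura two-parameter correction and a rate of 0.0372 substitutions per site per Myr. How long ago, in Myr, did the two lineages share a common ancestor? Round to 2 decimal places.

5.74

Under the Kimura two-parameter model, d = −½ ln(1 − 2P − Q) − ¼ ln(1 − 2Q).
1 − 2P − Q = 0.5418, giving −½ ln(0.5418) = 0.306429.
1 − 2Q = 0.618, giving −¼ ln(0.618) = 0.120317.
d = 0.306429 + 0.120317 = 0.426746.
Under a molecular clock d = 2μt, so t = d/(2μ) = 0.426746 / (2 × 0.0372) = 5.74 Myr.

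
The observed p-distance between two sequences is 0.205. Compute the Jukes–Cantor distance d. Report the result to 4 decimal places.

d = −(3/4) ln(1 − 4p/3) = −0.75 ln(1 − 0.273333) = −0.75 ln(0.726667)
  = −0.75 × (-0.319287) = 0.239465 substitutions/site.

0.2395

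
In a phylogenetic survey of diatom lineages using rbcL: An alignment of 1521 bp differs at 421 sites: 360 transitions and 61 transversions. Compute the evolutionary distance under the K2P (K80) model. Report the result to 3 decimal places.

P = 360/1521 ≈ 0.236686 and Q = 61/1521 ≈ 0.040105.
Under the Kimura two-parameter model, d = −½ ln(1 − 2P − Q) − ¼ ln(1 − 2Q).
1 − 2P − Q = 0.486523, giving −½ ln(0.486523) = 0.360236.
1 − 2Q = 0.91979, giving −¼ ln(0.91979) = 0.020902.
d = 0.360236 + 0.020902 = 0.381138.

0.381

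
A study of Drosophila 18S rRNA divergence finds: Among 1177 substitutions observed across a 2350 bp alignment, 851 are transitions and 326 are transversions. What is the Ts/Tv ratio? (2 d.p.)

2.61

R = 851/326 = 2.610429… ≈ 2.61 (to 2 d.p.).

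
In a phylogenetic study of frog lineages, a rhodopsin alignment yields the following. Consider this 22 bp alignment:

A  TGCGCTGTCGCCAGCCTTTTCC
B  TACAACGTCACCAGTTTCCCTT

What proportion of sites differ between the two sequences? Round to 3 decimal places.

0.545

The sequences differ at 12 of 22 positions.
p = 12/22 = 0.545454… ≈ 0.545 (to 3 d.p.).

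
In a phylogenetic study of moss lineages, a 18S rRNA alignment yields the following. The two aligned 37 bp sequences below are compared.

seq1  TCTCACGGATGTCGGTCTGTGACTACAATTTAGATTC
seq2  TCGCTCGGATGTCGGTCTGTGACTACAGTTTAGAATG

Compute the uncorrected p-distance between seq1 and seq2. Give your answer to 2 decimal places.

0.14

The sequences differ at 5 of 37 positions (sites 3, 5, 28, 35, 37).
p = 5/37 = 0.135135… ≈ 0.14 (to 2 d.p.).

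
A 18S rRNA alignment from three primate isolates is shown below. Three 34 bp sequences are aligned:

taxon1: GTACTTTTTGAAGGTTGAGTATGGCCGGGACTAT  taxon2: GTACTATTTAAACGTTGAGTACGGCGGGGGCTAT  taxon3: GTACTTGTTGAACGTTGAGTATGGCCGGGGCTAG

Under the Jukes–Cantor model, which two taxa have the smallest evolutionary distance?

taxon1 and taxon3

taxon1–taxon2: 6/34 differ, p = 0.176, d = 0.201.
taxon1–taxon3: 4/34 differ, p = 0.118, d = 0.128.
taxon2–taxon3: 6/34 differ, p = 0.176, d = 0.201.
The smallest distance is between taxon1 and taxon3.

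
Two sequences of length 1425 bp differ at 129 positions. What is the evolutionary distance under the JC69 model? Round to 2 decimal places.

p = 129/1425 ≈ 0.090526.
d = −(3/4) ln(1 − 4p/3) = −0.75 ln(1 − 0.120701) = −0.75 ln(0.879299)
  = −0.75 × (-0.128630) = 0.096473 substitutions/site.

0.10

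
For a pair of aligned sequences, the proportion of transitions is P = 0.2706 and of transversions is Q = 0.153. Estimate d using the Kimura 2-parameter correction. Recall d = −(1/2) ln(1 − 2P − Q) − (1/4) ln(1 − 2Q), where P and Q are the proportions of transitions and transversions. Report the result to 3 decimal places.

Under the Kimura two-parameter model, d = −½ ln(1 − 2P − Q) − ¼ ln(1 − 2Q).
1 − 2P − Q = 0.3058, giving −½ ln(0.3058) = 0.592412.
1 − 2Q = 0.694, giving −¼ ln(0.694) = 0.091321.
d = 0.592412 + 0.091321 = 0.683733.

0.684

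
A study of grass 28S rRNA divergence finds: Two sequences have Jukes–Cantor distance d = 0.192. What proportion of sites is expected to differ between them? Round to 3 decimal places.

p = (3/4)(1 − e^(−4d/3)) = 0.75 × (1 − e^(-0.256)) = 0.75 × (1 − 0.774142) = 0.169394.

0.169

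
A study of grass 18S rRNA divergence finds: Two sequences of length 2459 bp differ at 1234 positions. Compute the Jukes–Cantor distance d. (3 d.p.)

0.829

p = 1234/2459 ≈ 0.50183.
d = −(3/4) ln(1 − 4p/3) = −0.75 ln(1 − 0.669107) = −0.75 ln(0.330893)
  = −0.75 × (-1.105960) = 0.829470 substitutions/site.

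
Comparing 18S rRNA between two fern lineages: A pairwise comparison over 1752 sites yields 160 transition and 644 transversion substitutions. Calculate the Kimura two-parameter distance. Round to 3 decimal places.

P = 160/1752 ≈ 0.091324 and Q = 644/1752 ≈ 0.36758.
Under the Kimura two-parameter model, d = −½ ln(1 − 2P − Q) − ¼ ln(1 − 2Q).
1 − 2P − Q = 0.449772, giving −½ ln(0.449772) = 0.399507.
1 − 2Q = 0.26484, giving −¼ ln(0.26484) = 0.332157.
d = 0.399507 + 0.332157 = 0.731664.

0.732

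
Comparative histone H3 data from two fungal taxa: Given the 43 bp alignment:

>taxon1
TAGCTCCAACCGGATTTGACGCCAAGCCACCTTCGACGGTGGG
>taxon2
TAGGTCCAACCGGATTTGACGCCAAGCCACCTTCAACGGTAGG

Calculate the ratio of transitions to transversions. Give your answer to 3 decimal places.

2.000

Transitions are A↔G and C↔T; transversions are all other mismatches.
Transitions: 2. Transversions: 1.
R = 2/1 = 2.000.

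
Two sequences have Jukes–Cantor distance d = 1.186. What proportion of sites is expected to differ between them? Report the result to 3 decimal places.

p = (3/4)(1 − e^(−4d/3)) = 0.75 × (1 − e^(-1.581333)) = 0.75 × (1 − 0.205701) = 0.595724.

0.596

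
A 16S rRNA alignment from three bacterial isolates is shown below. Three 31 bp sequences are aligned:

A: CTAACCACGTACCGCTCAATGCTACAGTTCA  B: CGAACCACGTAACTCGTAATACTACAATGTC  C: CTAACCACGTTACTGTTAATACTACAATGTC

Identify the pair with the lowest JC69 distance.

B and C

A–B: 10/31 differ, p = 0.323, d = 0.422.
A–C: 10/31 differ, p = 0.323, d = 0.422.
B–C: 4/31 differ, p = 0.129, d = 0.142.
The smallest distance is between B and C.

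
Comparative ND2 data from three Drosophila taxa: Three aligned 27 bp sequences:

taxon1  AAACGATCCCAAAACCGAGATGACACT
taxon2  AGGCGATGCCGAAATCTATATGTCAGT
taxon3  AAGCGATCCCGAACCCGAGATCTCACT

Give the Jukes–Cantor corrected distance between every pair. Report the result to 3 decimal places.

d(taxon1,taxon2) = 0.441, d(taxon1,taxon3) = 0.213, d(taxon2,taxon3) = 0.377

taxon1–taxon2: 9/27 sites differ → p ≈ 0.333333, d = −0.75 ln(1 − 0.444444) = 0.440839 ≈ 0.441.
taxon1–taxon3: 5/27 sites differ → p ≈ 0.185185, d = −0.75 ln(1 − 0.246913) = 0.212681 ≈ 0.213.
taxon2–taxon3: 8/27 sites differ → p ≈ 0.296296, d = −0.75 ln(1 − 0.395061) = 0.376971 ≈ 0.377.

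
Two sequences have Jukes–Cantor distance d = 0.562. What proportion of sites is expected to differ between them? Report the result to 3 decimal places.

p = (3/4)(1 − e^(−4d/3)) = 0.75 × (1 − e^(-0.749333)) = 0.75 × (1 − 0.472682) = 0.395489.

0.395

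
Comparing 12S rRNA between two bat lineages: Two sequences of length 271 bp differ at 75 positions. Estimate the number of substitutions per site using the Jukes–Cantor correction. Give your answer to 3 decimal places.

p = 75/271 ≈ 0.276753.
d = −(3/4) ln(1 − 4p/3) = −0.75 ln(1 − 0.369004) = −0.75 ln(0.630996)
  = −0.75 × (-0.460456) = 0.345342 substitutions/site.

0.345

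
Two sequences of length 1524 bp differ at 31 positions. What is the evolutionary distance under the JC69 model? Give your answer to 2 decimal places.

0.02

p = 31/1524 ≈ 0.020341.
d = −(3/4) ln(1 − 4p/3) = −0.75 ln(1 − 0.027121) = −0.75 ln(0.972879)
  = −0.75 × (-0.027496) = 0.020622 substitutions/site.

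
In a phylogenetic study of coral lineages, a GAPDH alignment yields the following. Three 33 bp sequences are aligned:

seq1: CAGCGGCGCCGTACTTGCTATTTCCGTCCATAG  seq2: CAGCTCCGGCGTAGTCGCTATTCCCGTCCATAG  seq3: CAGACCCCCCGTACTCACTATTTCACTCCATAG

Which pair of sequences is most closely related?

seq1–seq2: 6/33 differ, p = 0.182, d = 0.208.
seq1–seq3: 8/33 differ, p = 0.242, d = 0.293.
seq2–seq3: 9/33 differ, p = 0.273, d = 0.339.
The smallest distance is between seq1 and seq2.

seq1 and seq2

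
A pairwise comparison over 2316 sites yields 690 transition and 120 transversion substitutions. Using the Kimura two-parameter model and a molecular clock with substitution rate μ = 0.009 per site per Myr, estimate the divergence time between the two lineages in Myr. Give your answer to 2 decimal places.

30.50

P = 690/2316 ≈ 0.297927 and Q = 120/2316 ≈ 0.051813.
Under the Kimura two-parameter model, d = −½ ln(1 − 2P − Q) − ¼ ln(1 − 2Q).
1 − 2P − Q = 0.352333, giving −½ ln(0.352333) = 0.521589.
1 − 2Q = 0.896374, giving −¼ ln(0.896374) = 0.027349.
d = 0.521589 + 0.027349 = 0.548938.
Under a molecular clock d = 2μt, so t = d/(2μ) = 0.548938 / (2 × 0.009) = 30.50 Myr.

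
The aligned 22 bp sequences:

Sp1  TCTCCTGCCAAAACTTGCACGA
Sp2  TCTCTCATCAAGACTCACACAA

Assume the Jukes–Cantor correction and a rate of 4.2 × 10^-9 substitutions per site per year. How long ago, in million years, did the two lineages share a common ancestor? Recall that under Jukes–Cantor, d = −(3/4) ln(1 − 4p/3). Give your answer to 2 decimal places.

The sequences differ at 8 of 22 sites (5, 6, 7, 8, 12, 16, 17, 21), so p = 8/22 ≈ 0.363636.
d = −(3/4) ln(1 − 4p/3) = −0.75 ln(1 − 0.484848) = −0.75 ln(0.515152)
  = −0.75 × (-0.663293) = 0.497470 substitutions/site.
Under a molecular clock d = 2μt, so t = d/(2μ) = 0.497470 / (2 × 4.2 × 10^-9) = 59.22 million years.

59.22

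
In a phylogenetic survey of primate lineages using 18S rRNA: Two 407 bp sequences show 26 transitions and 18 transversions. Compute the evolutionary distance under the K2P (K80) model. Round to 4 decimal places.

P = 26/407 ≈ 0.063882 and Q = 18/407 ≈ 0.044226.
Under the Kimura two-parameter model, d = −½ ln(1 − 2P − Q) − ¼ ln(1 − 2Q).
1 − 2P − Q = 0.82801, giving −½ ln(0.82801) = 0.094365.
1 − 2Q = 0.911548, giving −¼ ln(0.911548) = 0.023153.
d = 0.094365 + 0.023153 = 0.117518.

0.1175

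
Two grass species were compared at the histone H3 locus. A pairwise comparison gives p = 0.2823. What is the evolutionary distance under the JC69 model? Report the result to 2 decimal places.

0.35

d = −(3/4) ln(1 − 4p/3) = −0.75 ln(1 − 0.3764) = −0.75 ln(0.6236)
  = −0.75 × (-0.472246) = 0.354185 substitutions/site.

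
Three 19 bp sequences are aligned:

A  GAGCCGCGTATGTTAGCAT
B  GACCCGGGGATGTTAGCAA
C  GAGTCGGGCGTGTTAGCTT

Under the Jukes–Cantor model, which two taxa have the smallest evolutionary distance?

A–B: 4/19 differ, p = 0.211, d = 0.247.
A–C: 5/19 differ, p = 0.263, d = 0.324.
B–C: 6/19 differ, p = 0.316, d = 0.410.
The smallest distance is between A and B.

A and B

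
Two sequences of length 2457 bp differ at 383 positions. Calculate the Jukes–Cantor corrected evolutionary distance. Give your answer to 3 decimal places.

p = 383/2457 ≈ 0.155881.
d = −(3/4) ln(1 − 4p/3) = −0.75 ln(1 − 0.207841) = −0.75 ln(0.792159)
  = −0.75 × (-0.232993) = 0.174745 substitutions/site.

0.175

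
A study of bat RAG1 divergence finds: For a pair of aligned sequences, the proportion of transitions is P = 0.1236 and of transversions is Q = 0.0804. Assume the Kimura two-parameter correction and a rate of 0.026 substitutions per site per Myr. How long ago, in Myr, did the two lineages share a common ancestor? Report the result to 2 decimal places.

Under the Kimura two-parameter model, d = −½ ln(1 − 2P − Q) − ¼ ln(1 − 2Q).
1 − 2P − Q = 0.6724, giving −½ ln(0.6724) = 0.198451.
1 − 2Q = 0.8392, giving −¼ ln(0.8392) = 0.043827.
d = 0.198451 + 0.043827 = 0.242278.
Under a molecular clock d = 2μt, so t = d/(2μ) = 0.242278 / (2 × 0.026) = 4.66 Myr.

4.66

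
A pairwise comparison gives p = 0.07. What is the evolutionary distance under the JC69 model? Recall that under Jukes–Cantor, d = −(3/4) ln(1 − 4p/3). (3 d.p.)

0.073

d = −(3/4) ln(1 − 4p/3) = −0.75 ln(1 − 0.093333) = −0.75 ln(0.906667)
  = −0.75 × (-0.097980) = 0.073485 substitutions/site.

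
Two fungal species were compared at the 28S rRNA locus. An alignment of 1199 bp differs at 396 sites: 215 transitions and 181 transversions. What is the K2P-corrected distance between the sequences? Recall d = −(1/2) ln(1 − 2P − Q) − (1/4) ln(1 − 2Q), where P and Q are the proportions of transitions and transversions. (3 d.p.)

P = 215/1199 ≈ 0.179316 and Q = 181/1199 ≈ 0.150959.
Under the Kimura two-parameter model, d = −½ ln(1 − 2P − Q) − ¼ ln(1 − 2Q).
1 − 2P − Q = 0.490409, giving −½ ln(0.490409) = 0.356258.
1 − 2Q = 0.698082, giving −¼ ln(0.698082) = 0.089855.
d = 0.356258 + 0.089855 = 0.446113.

0.446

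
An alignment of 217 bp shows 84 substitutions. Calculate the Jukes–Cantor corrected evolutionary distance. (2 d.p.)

p = 84/217 ≈ 0.387097.
d = −(3/4) ln(1 − 4p/3) = −0.75 ln(1 − 0.516129) = −0.75 ln(0.483871)
  = −0.75 × (-0.725937) = 0.544453 substitutions/site.

0.54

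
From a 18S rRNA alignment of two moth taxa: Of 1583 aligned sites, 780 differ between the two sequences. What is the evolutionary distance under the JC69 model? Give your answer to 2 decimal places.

p = 780/1583 ≈ 0.492735.
d = −(3/4) ln(1 − 4p/3) = −0.75 ln(1 − 0.65698) = −0.75 ln(0.34302)
  = −0.75 × (-1.069967) = 0.802475 substitutions/site.

0.80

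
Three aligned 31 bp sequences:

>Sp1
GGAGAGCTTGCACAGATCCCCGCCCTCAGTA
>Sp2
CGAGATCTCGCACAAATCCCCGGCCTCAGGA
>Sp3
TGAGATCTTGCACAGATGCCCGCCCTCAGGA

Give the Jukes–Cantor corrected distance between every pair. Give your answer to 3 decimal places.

d(Sp1,Sp2) = 0.224, d(Sp1,Sp3) = 0.142, d(Sp2,Sp3) = 0.182

Sp1–Sp2: 6/31 sites differ → p ≈ 0.193548, d = −0.75 ln(1 − 0.258064) = 0.223869 ≈ 0.224.
Sp1–Sp3: 4/31 sites differ → p ≈ 0.129032, d = −0.75 ln(1 − 0.172043) = 0.141596 ≈ 0.142.
Sp2–Sp3: 5/31 sites differ → p ≈ 0.16129, d = −0.75 ln(1 − 0.215053) = 0.181604 ≈ 0.182.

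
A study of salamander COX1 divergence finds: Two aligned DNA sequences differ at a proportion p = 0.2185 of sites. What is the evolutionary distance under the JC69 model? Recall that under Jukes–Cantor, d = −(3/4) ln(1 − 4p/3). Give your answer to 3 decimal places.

0.258

d = −(3/4) ln(1 − 4p/3) = −0.75 ln(1 − 0.291333) = −0.75 ln(0.708667)
  = −0.75 × (-0.344370) = 0.258278 substitutions/site.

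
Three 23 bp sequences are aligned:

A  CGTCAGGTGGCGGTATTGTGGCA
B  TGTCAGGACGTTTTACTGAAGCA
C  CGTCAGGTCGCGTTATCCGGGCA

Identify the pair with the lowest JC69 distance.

A–B: 9/23 differ, p = 0.391, d = 0.553.
A–C: 5/23 differ, p = 0.217, d = 0.257.
B–C: 9/23 differ, p = 0.391, d = 0.553.
The smallest distance is between A and C.

A and C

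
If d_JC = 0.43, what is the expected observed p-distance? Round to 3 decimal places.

p = (3/4)(1 − e^(−4d/3)) = 0.75 × (1 − e^(-0.573333)) = 0.75 × (1 − 0.563644) = 0.327267.

0.327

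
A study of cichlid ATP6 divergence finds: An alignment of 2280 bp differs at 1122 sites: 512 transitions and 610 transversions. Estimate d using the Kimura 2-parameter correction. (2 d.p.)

P = 512/2280 ≈ 0.224561 and Q = 610/2280 ≈ 0.267544.
Under the Kimura two-parameter model, d = −½ ln(1 − 2P − Q) − ¼ ln(1 − 2Q).
1 − 2P − Q = 0.283334, giving −½ ln(0.283334) = 0.630564.
1 − 2Q = 0.464912, giving −¼ ln(0.464912) = 0.191477.
d = 0.630564 + 0.191477 = 0.822041.

0.82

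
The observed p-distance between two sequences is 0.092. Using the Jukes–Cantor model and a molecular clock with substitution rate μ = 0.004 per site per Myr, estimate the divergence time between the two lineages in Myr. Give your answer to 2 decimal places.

d = −(3/4) ln(1 − 4p/3) = −0.75 ln(1 − 0.122667) = −0.75 ln(0.877333)
  = −0.75 × (-0.130869) = 0.098152 substitutions/site.
Under a molecular clock d = 2μt, so t = d/(2μ) = 0.098152 / (2 × 0.004) = 12.27 Myr.

12.27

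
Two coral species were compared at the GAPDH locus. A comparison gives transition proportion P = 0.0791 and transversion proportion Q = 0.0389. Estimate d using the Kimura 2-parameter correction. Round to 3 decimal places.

Under the Kimura two-parameter model, d = −½ ln(1 − 2P − Q) − ¼ ln(1 − 2Q).
1 − 2P − Q = 0.8029, giving −½ ln(0.8029) = 0.109763.
1 − 2Q = 0.9222, giving −¼ ln(0.9222) = 0.020248.
d = 0.109763 + 0.020248 = 0.130011.

0.130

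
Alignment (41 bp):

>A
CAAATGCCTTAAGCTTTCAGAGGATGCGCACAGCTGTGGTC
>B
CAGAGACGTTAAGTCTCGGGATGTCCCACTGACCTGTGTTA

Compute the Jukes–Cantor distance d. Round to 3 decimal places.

The sequences differ at 19 of 41 sites, so p = 19/41 ≈ 0.463415.
d = −(3/4) ln(1 − 4p/3) = −0.75 ln(1 − 0.617887) = −0.75 ln(0.382113)
  = −0.75 × (-0.962039) = 0.721529 substitutions/site.

0.722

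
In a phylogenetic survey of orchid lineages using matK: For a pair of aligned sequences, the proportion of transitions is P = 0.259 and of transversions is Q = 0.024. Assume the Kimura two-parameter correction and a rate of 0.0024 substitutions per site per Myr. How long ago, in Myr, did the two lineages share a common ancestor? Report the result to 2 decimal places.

Under the Kimura two-parameter model, d = −½ ln(1 − 2P − Q) − ¼ ln(1 − 2Q).
1 − 2P − Q = 0.458, giving −½ ln(0.458) = 0.390443.
1 − 2Q = 0.952, giving −¼ ln(0.952) = 0.012298.
d = 0.390443 + 0.012298 = 0.402741.
Under a molecular clock d = 2μt, so t = d/(2μ) = 0.402741 / (2 × 0.0024) = 83.90 Myr.

83.90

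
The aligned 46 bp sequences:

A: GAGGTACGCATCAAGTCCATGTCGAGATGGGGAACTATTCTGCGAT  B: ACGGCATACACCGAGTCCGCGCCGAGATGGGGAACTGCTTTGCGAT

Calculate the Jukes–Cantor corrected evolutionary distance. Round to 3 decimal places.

0.355

The sequences differ at 13 of 46 sites, so p = 13/46 ≈ 0.282609.
d = −(3/4) ln(1 − 4p/3) = −0.75 ln(1 − 0.376812) = −0.75 ln(0.623188)
  = −0.75 × (-0.472907) = 0.354680 substitutions/site.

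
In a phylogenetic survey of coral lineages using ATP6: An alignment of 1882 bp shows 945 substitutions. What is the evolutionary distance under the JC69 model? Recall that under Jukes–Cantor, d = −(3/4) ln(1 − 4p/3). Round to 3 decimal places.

p = 945/1882 ≈ 0.502125.
d = −(3/4) ln(1 − 4p/3) = −0.75 ln(1 − 0.6695) = −0.75 ln(0.3305)
  = −0.75 × (-1.107149) = 0.830362 substitutions/site.

0.830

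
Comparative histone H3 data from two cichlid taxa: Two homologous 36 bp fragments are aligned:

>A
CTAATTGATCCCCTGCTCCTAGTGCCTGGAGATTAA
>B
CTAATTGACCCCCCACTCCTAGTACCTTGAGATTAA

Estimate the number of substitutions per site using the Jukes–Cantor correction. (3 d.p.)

0.154

The sequences differ at 5 of 36 sites (9, 14, 15, 24, 28), so p = 5/36 ≈ 0.138889.
d = −(3/4) ln(1 − 4p/3) = −0.75 ln(1 − 0.185185) = −0.75 ln(0.814815)
  = −0.75 × (-0.204794) = 0.153596 substitutions/site.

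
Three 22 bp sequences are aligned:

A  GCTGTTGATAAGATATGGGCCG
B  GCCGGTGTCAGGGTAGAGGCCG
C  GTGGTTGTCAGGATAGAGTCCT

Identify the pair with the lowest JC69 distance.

B and C

A–B: 8/22 differ, p = 0.364, d = 0.497.
A–C: 9/22 differ, p = 0.409, d = 0.591.
B–C: 6/22 differ, p = 0.273, d = 0.339.
The smallest distance is between B and C.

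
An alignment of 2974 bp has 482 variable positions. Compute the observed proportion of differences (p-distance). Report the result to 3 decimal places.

p = 482/2974 = 0.162071… ≈ 0.162 (to 3 d.p.).

0.162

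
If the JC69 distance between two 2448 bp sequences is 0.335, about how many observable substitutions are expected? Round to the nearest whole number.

Invert JC69: p = (3/4)(1 − e^(−4d/3)) = 0.75 × (1 − e^(-0.446667)) = 0.75 × (1 − 0.639757) = 0.270182.
Expected differing sites = pL ≈ 0.270182 × 2448 = 661.405536 ≈ 661.

661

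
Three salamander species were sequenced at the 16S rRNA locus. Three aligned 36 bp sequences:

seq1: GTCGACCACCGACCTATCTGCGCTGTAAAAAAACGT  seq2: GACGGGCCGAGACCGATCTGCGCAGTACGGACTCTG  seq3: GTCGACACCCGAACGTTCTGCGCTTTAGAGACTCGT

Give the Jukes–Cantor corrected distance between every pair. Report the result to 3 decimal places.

seq1–seq2: 15/36 sites differ → p ≈ 0.416667, d = −0.75 ln(1 − 0.555556) = 0.608198 ≈ 0.608.
seq1–seq3: 10/36 sites differ → p ≈ 0.277778, d = −0.75 ln(1 − 0.370371) = 0.346968 ≈ 0.347.
seq2–seq3: 14/36 sites differ → p ≈ 0.388889, d = −0.75 ln(1 − 0.518519) = 0.548166 ≈ 0.548.

d(seq1,seq2) = 0.608, d(seq1,seq3) = 0.347, d(seq2,seq3) = 0.548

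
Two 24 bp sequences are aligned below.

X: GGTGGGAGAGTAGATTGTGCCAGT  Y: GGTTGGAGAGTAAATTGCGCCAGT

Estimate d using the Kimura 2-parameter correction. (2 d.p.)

Of 24 sites, 2 differences are transitions and 1 are transversions, so P = 2/24 ≈ 0.083333 and Q = 1/24 ≈ 0.041667.
Under the Kimura two-parameter model, d = −½ ln(1 − 2P − Q) − ¼ ln(1 − 2Q).
1 − 2P − Q = 0.791667, giving −½ ln(0.791667) = 0.116807.
1 − 2Q = 0.916666, giving −¼ ln(0.916666) = 0.021753.
d = 0.116807 + 0.021753 = 0.138560.

0.14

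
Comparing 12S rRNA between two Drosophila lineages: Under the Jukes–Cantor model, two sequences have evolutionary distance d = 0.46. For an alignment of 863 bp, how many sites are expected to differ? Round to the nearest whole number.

297

Invert JC69: p = (3/4)(1 − e^(−4d/3)) = 0.75 × (1 − e^(-0.613333)) = 0.75 × (1 − 0.541543) = 0.343843.
Expected differing sites = pL ≈ 0.343843 × 863 = 296.736509 ≈ 297.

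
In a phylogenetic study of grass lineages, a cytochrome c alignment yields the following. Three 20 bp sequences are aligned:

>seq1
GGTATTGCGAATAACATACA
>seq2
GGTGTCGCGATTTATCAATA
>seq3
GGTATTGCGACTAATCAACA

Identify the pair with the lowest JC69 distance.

seq1–seq2: 8/20 differ, p = 0.400, d = 0.572.
seq1–seq3: 4/20 differ, p = 0.200, d = 0.233.
seq2–seq3: 5/20 differ, p = 0.250, d = 0.304.
The smallest distance is between seq1 and seq3.

seq1 and seq3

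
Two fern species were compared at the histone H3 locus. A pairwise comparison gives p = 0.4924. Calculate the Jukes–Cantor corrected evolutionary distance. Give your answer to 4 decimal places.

0.8015

d = −(3/4) ln(1 − 4p/3) = −0.75 ln(1 − 0.656533) = −0.75 ln(0.343467)
  = −0.75 × (-1.068664) = 0.801498 substitutions/site.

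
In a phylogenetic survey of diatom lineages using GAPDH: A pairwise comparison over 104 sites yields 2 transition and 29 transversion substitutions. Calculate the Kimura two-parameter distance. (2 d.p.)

P = 2/104 ≈ 0.019231 and Q = 29/104 ≈ 0.278846.
Under the Kimura two-parameter model, d = −½ ln(1 − 2P − Q) − ¼ ln(1 − 2Q).
1 − 2P − Q = 0.682692, giving −½ ln(0.682692) = 0.190856.
1 − 2Q = 0.442308, giving −¼ ln(0.442308) = 0.203937.
d = 0.190856 + 0.203937 = 0.394793.

0.39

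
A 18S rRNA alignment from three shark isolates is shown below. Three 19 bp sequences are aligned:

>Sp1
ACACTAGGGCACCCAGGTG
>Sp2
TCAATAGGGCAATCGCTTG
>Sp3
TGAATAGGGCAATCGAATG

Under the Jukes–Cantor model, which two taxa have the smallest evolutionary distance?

Sp2 and Sp3

Sp1–Sp2: 7/19 differ, p = 0.368, d = 0.507.
Sp1–Sp3: 8/19 differ, p = 0.421, d = 0.618.
Sp2–Sp3: 3/19 differ, p = 0.158, d = 0.177.
The smallest distance is between Sp2 and Sp3.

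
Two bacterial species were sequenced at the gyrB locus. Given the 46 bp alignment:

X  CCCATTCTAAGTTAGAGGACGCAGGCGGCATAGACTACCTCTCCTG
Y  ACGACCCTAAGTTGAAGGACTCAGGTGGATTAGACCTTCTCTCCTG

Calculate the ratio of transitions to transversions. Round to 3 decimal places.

Transitions are A↔G and C↔T; transversions are all other mismatches.
Transitions: 7. Transversions: 6.
R = 7/6 = 1.166666… ≈ 1.167 (to 3 d.p.).

1.167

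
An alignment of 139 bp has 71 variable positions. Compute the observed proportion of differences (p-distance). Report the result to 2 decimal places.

p = 71/139 = 0.510791… ≈ 0.51 (to 2 d.p.).

0.51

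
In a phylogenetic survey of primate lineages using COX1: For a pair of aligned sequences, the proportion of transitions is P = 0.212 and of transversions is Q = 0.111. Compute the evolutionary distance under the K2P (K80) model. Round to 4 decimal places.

0.4456

Under the Kimura two-parameter model, d = −½ ln(1 − 2P − Q) − ¼ ln(1 − 2Q).
1 − 2P − Q = 0.465, giving −½ ln(0.465) = 0.382859.
1 − 2Q = 0.778, giving −¼ ln(0.778) = 0.062757.
d = 0.382859 + 0.062757 = 0.445616.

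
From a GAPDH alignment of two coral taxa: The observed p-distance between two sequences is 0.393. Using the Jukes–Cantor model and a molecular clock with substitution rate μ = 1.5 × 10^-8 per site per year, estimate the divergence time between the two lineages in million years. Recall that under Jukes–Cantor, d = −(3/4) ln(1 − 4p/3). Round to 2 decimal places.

18.56

d = −(3/4) ln(1 − 4p/3) = −0.75 ln(1 − 0.524) = −0.75 ln(0.476)
  = −0.75 × (-0.742337) = 0.556753 substitutions/site.
Under a molecular clock d = 2μt, so t = d/(2μ) = 0.556753 / (2 × 1.5 × 10^-8) = 18.56 million years.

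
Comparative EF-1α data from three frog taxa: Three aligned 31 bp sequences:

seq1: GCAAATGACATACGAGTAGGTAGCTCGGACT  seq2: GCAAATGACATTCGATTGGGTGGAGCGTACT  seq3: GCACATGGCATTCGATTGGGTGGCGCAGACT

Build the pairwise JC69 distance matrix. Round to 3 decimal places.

d(seq1,seq2) = 0.269, d(seq1,seq3) = 0.316, d(seq2,seq3) = 0.182

seq1–seq2: 7/31 sites differ → p ≈ 0.225806, d = −0.75 ln(1 − 0.301075) = 0.268659 ≈ 0.269.
seq1–seq3: 8/31 sites differ → p ≈ 0.258065, d = −0.75 ln(1 − 0.344087) = 0.316295 ≈ 0.316.
seq2–seq3: 5/31 sites differ → p ≈ 0.16129, d = −0.75 ln(1 − 0.215053) = 0.181604 ≈ 0.182.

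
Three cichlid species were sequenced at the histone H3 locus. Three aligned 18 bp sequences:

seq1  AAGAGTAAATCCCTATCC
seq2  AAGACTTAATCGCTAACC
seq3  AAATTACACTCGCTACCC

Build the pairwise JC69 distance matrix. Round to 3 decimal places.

d(seq1,seq2) = 0.264, d(seq1,seq3) = 0.673, d(seq2,seq3) = 0.548

seq1–seq2: 4/18 sites differ → p ≈ 0.222222, d = −0.75 ln(1 − 0.296296) = 0.263548 ≈ 0.264.
seq1–seq3: 8/18 sites differ → p ≈ 0.444444, d = −0.75 ln(1 − 0.592592) = 0.673455 ≈ 0.673.
seq2–seq3: 7/18 sites differ → p ≈ 0.388889, d = −0.75 ln(1 − 0.518519) = 0.548166 ≈ 0.548.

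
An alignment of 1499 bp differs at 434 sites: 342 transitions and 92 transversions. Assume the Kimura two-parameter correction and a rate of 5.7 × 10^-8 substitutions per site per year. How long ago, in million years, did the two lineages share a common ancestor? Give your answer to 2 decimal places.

3.49

P = 342/1499 ≈ 0.228152 and Q = 92/1499 ≈ 0.061374.
Under the Kimura two-parameter model, d = −½ ln(1 − 2P − Q) − ¼ ln(1 − 2Q).
1 − 2P − Q = 0.482322, giving −½ ln(0.482322) = 0.364572.
1 − 2Q = 0.877252, giving −¼ ln(0.877252) = 0.032740.
d = 0.364572 + 0.032740 = 0.397312.
Under a molecular clock d = 2μt, so t = d/(2μ) = 0.397312 / (2 × 5.7 × 10^-8) = 3.49 million years.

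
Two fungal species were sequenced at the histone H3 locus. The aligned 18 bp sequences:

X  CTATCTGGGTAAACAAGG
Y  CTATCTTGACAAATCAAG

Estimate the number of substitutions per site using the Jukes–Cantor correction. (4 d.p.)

0.4408

The sequences differ at 6 of 18 sites (7, 9, 10, 14, 15, 17), so p = 6/18 ≈ 0.333333.
d = −(3/4) ln(1 − 4p/3) = −0.75 ln(1 − 0.444444) = −0.75 ln(0.555556)
  = −0.75 × (-0.587786) = 0.440840 substitutions/site.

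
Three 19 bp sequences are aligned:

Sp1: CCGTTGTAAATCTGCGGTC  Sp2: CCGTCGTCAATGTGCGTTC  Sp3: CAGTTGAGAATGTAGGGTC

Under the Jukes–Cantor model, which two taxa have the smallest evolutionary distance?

Sp1 and Sp2

Sp1–Sp2: 4/19 differ, p = 0.211, d = 0.247.
Sp1–Sp3: 6/19 differ, p = 0.316, d = 0.410.
Sp2–Sp3: 7/19 differ, p = 0.368, d = 0.507.
The smallest distance is between Sp1 and Sp2.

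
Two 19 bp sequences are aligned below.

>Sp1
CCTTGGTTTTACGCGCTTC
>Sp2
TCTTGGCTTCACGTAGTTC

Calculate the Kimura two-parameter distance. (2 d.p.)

0.46

Of 19 sites, 5 differences are transitions and 1 are transversions, so P = 5/19 ≈ 0.263158 and Q = 1/19 ≈ 0.052632.
Under the Kimura two-parameter model, d = −½ ln(1 − 2P − Q) − ¼ ln(1 − 2Q).
1 − 2P − Q = 0.421052, giving −½ ln(0.421052) = 0.432499.
1 − 2Q = 0.894736, giving −¼ ln(0.894736) = 0.027807.
d = 0.432499 + 0.027807 = 0.460306.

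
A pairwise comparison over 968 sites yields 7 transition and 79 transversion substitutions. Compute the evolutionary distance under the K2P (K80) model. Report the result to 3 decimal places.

P = 7/968 ≈ 0.007231 and Q = 79/968 ≈ 0.081612.
Under the Kimura two-parameter model, d = −½ ln(1 − 2P − Q) − ¼ ln(1 − 2Q).
1 − 2P − Q = 0.903926, giving −½ ln(0.903926) = 0.050504.
1 − 2Q = 0.836776, giving −¼ ln(0.836776) = 0.044550.
d = 0.050504 + 0.044550 = 0.095054.

0.095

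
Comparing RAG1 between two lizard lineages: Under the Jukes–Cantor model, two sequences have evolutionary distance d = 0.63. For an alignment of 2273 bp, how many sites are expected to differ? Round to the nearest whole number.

Invert JC69: p = (3/4)(1 − e^(−4d/3)) = 0.75 × (1 − e^(-0.84)) = 0.75 × (1 − 0.431711) = 0.426217.
Expected differing sites = pL ≈ 0.426217 × 2273 = 968.791241 ≈ 969.

969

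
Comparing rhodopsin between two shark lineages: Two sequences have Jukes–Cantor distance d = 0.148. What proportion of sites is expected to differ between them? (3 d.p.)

0.134

p = (3/4)(1 − e^(−4d/3)) = 0.75 × (1 − e^(-0.197333)) = 0.75 × (1 − 0.820917) = 0.134312.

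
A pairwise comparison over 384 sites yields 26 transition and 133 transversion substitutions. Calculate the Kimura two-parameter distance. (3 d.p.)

P = 26/384 ≈ 0.067708 and Q = 133/384 ≈ 0.346354.
Under the Kimura two-parameter model, d = −½ ln(1 − 2P − Q) − ¼ ln(1 − 2Q).
1 − 2P − Q = 0.51823, giving −½ ln(0.51823) = 0.328668.
1 − 2Q = 0.307292, giving −¼ ln(0.307292) = 0.294989.
d = 0.328668 + 0.294989 = 0.623657.

0.624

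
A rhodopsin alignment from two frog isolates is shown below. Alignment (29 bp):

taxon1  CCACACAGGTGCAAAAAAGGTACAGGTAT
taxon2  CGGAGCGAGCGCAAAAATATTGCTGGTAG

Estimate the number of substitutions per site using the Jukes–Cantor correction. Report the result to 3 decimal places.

The sequences differ at 13 of 29 sites, so p = 13/29 ≈ 0.448276.
d = −(3/4) ln(1 − 4p/3) = −0.75 ln(1 − 0.597701) = −0.75 ln(0.402299)
  = −0.75 × (-0.910560) = 0.682920 substitutions/site.

0.683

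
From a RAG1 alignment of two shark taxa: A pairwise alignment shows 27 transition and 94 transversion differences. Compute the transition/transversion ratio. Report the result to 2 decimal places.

R = 27/94 = 0.287234… ≈ 0.29 (to 2 d.p.).

0.29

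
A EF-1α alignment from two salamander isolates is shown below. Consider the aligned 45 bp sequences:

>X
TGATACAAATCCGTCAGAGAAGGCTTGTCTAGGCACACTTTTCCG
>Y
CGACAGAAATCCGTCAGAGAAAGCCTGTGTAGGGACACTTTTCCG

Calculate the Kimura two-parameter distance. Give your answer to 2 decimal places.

Of 45 sites, 4 differences are transitions and 3 are transversions, so P = 4/45 ≈ 0.088889 and Q = 3/45 ≈ 0.066667.
Under the Kimura two-parameter model, d = −½ ln(1 − 2P − Q) − ¼ ln(1 − 2Q).
1 − 2P − Q = 0.755555, giving −½ ln(0.755555) = 0.140151.
1 − 2Q = 0.866666, giving −¼ ln(0.866666) = 0.035775.
d = 0.140151 + 0.035775 = 0.175926.

0.18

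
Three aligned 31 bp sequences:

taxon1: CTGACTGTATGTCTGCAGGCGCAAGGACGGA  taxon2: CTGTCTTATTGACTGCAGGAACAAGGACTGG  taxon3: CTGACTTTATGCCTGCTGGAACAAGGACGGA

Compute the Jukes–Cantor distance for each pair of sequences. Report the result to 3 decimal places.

d(taxon1,taxon2) = 0.367, d(taxon1,taxon3) = 0.182, d(taxon2,taxon3) = 0.269

taxon1–taxon2: 9/31 sites differ → p ≈ 0.290323, d = −0.75 ln(1 − 0.387097) = 0.367161 ≈ 0.367.
taxon1–taxon3: 5/31 sites differ → p ≈ 0.16129, d = −0.75 ln(1 − 0.215053) = 0.181604 ≈ 0.182.
taxon2–taxon3: 7/31 sites differ → p ≈ 0.225806, d = −0.75 ln(1 − 0.301075) = 0.268659 ≈ 0.269.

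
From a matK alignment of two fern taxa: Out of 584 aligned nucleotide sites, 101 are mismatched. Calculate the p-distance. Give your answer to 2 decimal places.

0.17

p = 101/584 = 0.172945… ≈ 0.17 (to 2 d.p.).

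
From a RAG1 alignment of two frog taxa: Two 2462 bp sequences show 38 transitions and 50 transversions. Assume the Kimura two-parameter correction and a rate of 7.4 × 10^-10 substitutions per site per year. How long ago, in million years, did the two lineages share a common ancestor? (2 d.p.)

24.75

P = 38/2462 ≈ 0.015435 and Q = 50/2462 ≈ 0.020309.
Under the Kimura two-parameter model, d = −½ ln(1 − 2P − Q) − ¼ ln(1 − 2Q).
1 − 2P − Q = 0.948821, giving −½ ln(0.948821) = 0.026268.
1 − 2Q = 0.959382, giving −¼ ln(0.959382) = 0.010366.
d = 0.026268 + 0.010366 = 0.036634.
Under a molecular clock d = 2μt, so t = d/(2μ) = 0.036634 / (2 × 7.4 × 10^-10) = 24.75 million years.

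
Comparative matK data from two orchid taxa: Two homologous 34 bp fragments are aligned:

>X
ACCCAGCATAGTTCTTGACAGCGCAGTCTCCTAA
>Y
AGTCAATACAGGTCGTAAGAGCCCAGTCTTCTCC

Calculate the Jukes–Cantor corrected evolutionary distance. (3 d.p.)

0.535

The sequences differ at 13 of 34 sites, so p = 13/34 ≈ 0.382353.
d = −(3/4) ln(1 − 4p/3) = −0.75 ln(1 − 0.509804) = −0.75 ln(0.490196)
  = −0.75 × (-0.712950) = 0.534713 substitutions/site.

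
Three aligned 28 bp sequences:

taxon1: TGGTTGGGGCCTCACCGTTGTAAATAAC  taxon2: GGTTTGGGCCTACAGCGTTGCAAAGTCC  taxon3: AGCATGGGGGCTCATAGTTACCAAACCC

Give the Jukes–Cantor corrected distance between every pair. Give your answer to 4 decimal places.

taxon1–taxon2: 10/28 sites differ → p ≈ 0.357143, d = −0.75 ln(1 − 0.476191) = 0.484971 ≈ 0.4850.
taxon1–taxon3: 12/28 sites differ → p ≈ 0.428571, d = −0.75 ln(1 − 0.571428) = 0.635472 ≈ 0.6355.
taxon2–taxon3: 13/28 sites differ → p ≈ 0.464286, d = −0.75 ln(1 − 0.619048) = 0.723811 ≈ 0.7238.

d(taxon1,taxon2) = 0.4850, d(taxon1,taxon3) = 0.6355, d(taxon2,taxon3) = 0.7238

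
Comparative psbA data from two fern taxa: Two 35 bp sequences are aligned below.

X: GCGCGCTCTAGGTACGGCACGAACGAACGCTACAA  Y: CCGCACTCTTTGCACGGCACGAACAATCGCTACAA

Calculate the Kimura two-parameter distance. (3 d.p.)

Of 35 sites, 3 differences are transitions and 4 are transversions, so P = 3/35 ≈ 0.085714 and Q = 4/35 ≈ 0.114286.
Under the Kimura two-parameter model, d = −½ ln(1 − 2P − Q) − ¼ ln(1 − 2Q).
1 − 2P − Q = 0.714286, giving −½ ln(0.714286) = 0.168236.
1 − 2Q = 0.771428, giving −¼ ln(0.771428) = 0.064878.
d = 0.168236 + 0.064878 = 0.233114.

0.233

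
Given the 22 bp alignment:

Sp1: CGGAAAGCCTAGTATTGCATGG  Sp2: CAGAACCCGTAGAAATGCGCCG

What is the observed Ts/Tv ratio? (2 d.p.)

Transitions are A↔G and C↔T; transversions are all other mismatches.
Transitions: 3. Transversions: 6.
R = 3/6 = 0.50.

0.50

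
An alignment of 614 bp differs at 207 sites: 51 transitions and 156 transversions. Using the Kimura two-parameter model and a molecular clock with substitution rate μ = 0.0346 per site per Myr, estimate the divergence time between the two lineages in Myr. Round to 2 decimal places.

P = 51/614 ≈ 0.083062 and Q = 156/614 ≈ 0.254072.
Under the Kimura two-parameter model, d = −½ ln(1 − 2P − Q) − ¼ ln(1 − 2Q).
1 − 2P − Q = 0.579804, giving −½ ln(0.579804) = 0.272533.
1 − 2Q = 0.491856, giving −¼ ln(0.491856) = 0.177392.
d = 0.272533 + 0.177392 = 0.449925.
Under a molecular clock d = 2μt, so t = d/(2μ) = 0.449925 / (2 × 0.0346) = 6.50 Myr.

6.50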